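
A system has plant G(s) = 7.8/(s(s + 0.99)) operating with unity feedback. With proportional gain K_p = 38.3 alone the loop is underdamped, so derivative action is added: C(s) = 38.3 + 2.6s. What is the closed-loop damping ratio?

Forward path: (38.3 + 2.6s)·7.8/(s(s+0.99)). The closed-loop characteristic equation is s² + (0.99 + 7.8·2.6)s + 7.8·38.3 = 0.
That is s² + 21.27s + 298.7 = 0, so ω_n = 17.28 rad/s and ζ = 21.27/(2·17.28) = 0.6153.

ζ = 0.615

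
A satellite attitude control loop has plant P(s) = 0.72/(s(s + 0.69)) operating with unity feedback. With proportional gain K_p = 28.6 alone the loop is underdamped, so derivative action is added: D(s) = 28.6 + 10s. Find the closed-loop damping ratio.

Forward path: (28.6 + 10s)·0.72/(s(s+0.69)). The closed-loop characteristic equation is s² + (0.69 + 0.72·10)s + 0.72·28.6 = 0.
That is s² + 7.89s + 20.59 = 0, so ω_n = 4.538 rad/s and ζ = 7.89/(2·4.538) = 0.8694.

ζ = 0.869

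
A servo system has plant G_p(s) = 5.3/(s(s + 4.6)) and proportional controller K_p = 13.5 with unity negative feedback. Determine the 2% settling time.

From 1 + K_pG_p(s) = 0: s² + 4.6s + 71.55 = 0 ⇒ ω_n = 8.459, ζ = 0.2719.
2% settling time T_s ≈ 4/(ζω_n) = 4/2.3 = 1.74 s.

T_s ≈ 1.74 s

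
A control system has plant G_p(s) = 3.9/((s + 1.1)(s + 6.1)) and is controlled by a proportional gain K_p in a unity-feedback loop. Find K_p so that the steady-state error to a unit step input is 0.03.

K_p = 55.6

The loop is type 0, so e_ss(step) = 1/(1 + K_pos) with K_pos = K_p·G_p(0).
G_p(0) = 0.5812. Require 1/(1 + K_p·0.5812) = 0.03, so 1 + 0.5812·K_p = 33.33.
K_p = (33.33 − 1)/0.5812 = 55.6.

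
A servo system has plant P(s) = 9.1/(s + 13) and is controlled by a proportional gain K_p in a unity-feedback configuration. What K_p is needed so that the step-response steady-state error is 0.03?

K_p = 46.2

Steady-state error for a unit step on this type-0 loop is 1/(1 + K_p·P(0)).
P(0) = 0.7. Require 1/(1 + K_p·0.7) = 0.03, so 1 + 0.7·K_p = 33.33.
K_p = (33.33 − 1)/0.7 = 46.2.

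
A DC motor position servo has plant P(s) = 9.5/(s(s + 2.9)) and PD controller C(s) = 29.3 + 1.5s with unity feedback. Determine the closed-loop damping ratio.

Forward path: (29.3 + 1.5s)·9.5/(s(s+2.9)). The closed-loop characteristic equation is s² + (2.9 + 9.5·1.5)s + 9.5·29.3 = 0.
That is s² + 17.15s + 278.4 = 0, so ω_n = 16.68 rad/s and ζ = 17.15/(2·16.68) = 0.514.

ζ = 0.514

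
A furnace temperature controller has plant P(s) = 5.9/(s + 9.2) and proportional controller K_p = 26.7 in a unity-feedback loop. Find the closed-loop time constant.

Closed-loop transfer function: T(s) = K_p·P(s)/(1 + K_p·P(s)) = 157.5/(s + 9.2 + 157.5) = 157.5/(s + 166.7).
Time constant τ = 1/166.7 = 0.006 s.

τ = 0.006 s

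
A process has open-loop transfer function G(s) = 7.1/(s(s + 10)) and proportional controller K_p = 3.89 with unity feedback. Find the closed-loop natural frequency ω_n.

ω_n = 5.26 rad/s

The closed-loop denominator is s(s+10) + 3.89·7.1 = s² + 10s + 27.62.
So ω_n² = 27.62 ⇒ ω_n = 5.255 rad/s, and ζ = 10/(2ω_n) = 0.951.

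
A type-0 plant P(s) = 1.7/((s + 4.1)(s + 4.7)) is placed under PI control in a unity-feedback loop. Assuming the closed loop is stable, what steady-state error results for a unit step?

The PI controller's integrator makes the forward path type 1, so e_ss to a step is zero.

0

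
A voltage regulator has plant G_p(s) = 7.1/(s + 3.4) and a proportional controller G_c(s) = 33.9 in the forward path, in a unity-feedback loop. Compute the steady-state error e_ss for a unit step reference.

The loop is type 0. Static position error constant K_pos = G_c(0)·G_p(0) = 33.9·2.088 = 70.79.
Steady-state error to a unit step: e_ss = 1/(1+K_pos) = 1/71.79 = 0.0139.

0.0139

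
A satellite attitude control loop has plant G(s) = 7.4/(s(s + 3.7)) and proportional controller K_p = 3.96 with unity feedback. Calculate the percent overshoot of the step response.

31.9%

Closed-loop characteristic equation: s² + 3.7s + 29.3 = 0, so ω_n = 5.413 rad/s and ζ = 3.7/(2·5.413) = 0.3417.
%OS = 100·exp(−πζ/√(1−ζ²)) = 100·exp(−π·0.3417/√0.8832) = 31.9%.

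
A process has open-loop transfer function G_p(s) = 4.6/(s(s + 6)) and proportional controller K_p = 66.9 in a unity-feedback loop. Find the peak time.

From 1 + K_pG_p(s) = 0: s² + 6s + 307.7 = 0 ⇒ ω_n = 17.54, ζ = 0.171.
Damped frequency ω_d = ω_n√(1−ζ²) = 17.28 rad/s, so peak time T_p = π/ω_d = 0.182 s.

T_p = 0.182 s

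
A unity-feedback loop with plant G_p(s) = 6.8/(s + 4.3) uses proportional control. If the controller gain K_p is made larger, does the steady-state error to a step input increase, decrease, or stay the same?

e_ss = 1/(1 + K_p·G_p(0)); a larger K_p raises the denominator, so e_ss decreases.

decrease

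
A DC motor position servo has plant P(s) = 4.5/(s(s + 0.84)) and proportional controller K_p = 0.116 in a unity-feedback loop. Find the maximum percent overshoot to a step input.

From 1 + K_pP(s) = 0: s² + 0.84s + 0.522 = 0 ⇒ ω_n = 0.7225, ζ = 0.5813.
%OS = 100·exp(−πζ/√(1−ζ²)) = 100·exp(−π·0.5813/√0.6621) = 10.6%.

10.6%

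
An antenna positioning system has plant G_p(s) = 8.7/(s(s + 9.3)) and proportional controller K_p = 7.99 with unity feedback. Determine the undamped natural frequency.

ω_n = 8.34 rad/s

The closed-loop denominator is s(s+9.3) + 7.99·8.7 = s² + 9.3s + 69.51.
Matching s² + 2ζω_n s + ω_n²: ω_n = √69.51 = 8.337 rad/s and 2ζω_n = 9.3, so ζ = 9.3/(2·8.337) = 0.558.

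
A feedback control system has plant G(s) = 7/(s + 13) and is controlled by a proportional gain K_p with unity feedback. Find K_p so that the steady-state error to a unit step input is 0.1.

K_p = 16.7

Steady-state error for a unit step on this type-0 loop is 1/(1 + K_p·G(0)).
G(0) = 0.5385. Require 1/(1 + K_p·0.5385) = 0.1, so 1 + 0.5385·K_p = 10.
K_p = (10 − 1)/0.5385 = 16.7.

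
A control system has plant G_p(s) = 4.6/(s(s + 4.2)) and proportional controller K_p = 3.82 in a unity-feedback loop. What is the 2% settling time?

T_s ≈ 1.9 s

Closed-loop characteristic equation: s² + 4.2s + 17.57 = 0, so ω_n = 4.192 rad/s and ζ = 4.2/(2·4.192) = 0.501.
2% settling time T_s ≈ 4/(ζω_n) = 4/2.1 = 1.9 s.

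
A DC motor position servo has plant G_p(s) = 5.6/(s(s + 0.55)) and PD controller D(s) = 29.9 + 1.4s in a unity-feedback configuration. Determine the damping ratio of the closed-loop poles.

Forward path: (29.9 + 1.4s)·5.6/(s(s+0.55)). The closed-loop characteristic equation is s² + (0.55 + 5.6·1.4)s + 5.6·29.9 = 0.
That is s² + 8.39s + 167.4 = 0, so ω_n = 12.94 rad/s and ζ = 8.39/(2·12.94) = 0.3242.

ζ = 0.324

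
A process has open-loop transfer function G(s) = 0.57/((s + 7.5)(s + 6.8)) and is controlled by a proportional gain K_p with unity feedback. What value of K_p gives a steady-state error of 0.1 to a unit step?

K_p = 805

The loop is type 0, so e_ss(step) = 1/(1 + K_pos) with K_pos = K_p·G(0).
G(0) = 0.01118. Require 1/(1 + K_p·0.01118) = 0.1, so 1 + 0.01118·K_p = 10.
K_p = (10 − 1)/0.01118 = 805.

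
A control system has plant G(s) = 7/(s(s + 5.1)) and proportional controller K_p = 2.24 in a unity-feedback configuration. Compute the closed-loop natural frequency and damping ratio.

1 + K_p·G(s) = 0 gives s² + 5.1s + 15.68 = 0.
Matching s² + 2ζω_n s + ω_n²: ω_n = √15.68 = 3.96 rad/s and 2ζω_n = 5.1, so ζ = 5.1/(2·3.96) = 0.644.

ω_n = 3.96 rad/s, ζ = 0.644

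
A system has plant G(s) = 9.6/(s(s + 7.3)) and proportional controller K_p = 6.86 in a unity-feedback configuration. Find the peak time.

From 1 + K_pG(s) = 0: s² + 7.3s + 65.86 = 0 ⇒ ω_n = 8.115, ζ = 0.4498.
Damped frequency ω_d = ω_n√(1−ζ²) = 7.248 rad/s, so peak time T_p = π/ω_d = 0.433 s.

T_p = 0.433 s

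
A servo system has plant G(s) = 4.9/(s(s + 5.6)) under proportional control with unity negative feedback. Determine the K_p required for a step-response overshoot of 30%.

K_p = 12.5

From %OS = 100·exp(−πζ/√(1−ζ²)) = 30%, ζ = −ln(0.3)/√(π²+ln²(0.3)) = 0.3579.
Characteristic equation s² + 5.6s + 4.9K_p = 0 gives ζ = 5.6/(2√(4.9K_p)).
Setting ζ = 0.3579: √(4.9K_p) = 5.6/(2·0.3579) = 7.824, so K_p = 61.22/4.9 = 12.5.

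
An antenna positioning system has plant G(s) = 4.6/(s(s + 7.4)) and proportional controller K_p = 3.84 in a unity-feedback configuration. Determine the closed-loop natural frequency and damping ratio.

The closed-loop denominator is s(s+7.4) + 3.84·4.6 = s² + 7.4s + 17.66.
Matching s² + 2ζω_n s + ω_n²: ω_n = √17.66 = 4.203 rad/s and 2ζω_n = 7.4, so ζ = 7.4/(2·4.203) = 0.88.

ω_n = 4.2 rad/s, ζ = 0.88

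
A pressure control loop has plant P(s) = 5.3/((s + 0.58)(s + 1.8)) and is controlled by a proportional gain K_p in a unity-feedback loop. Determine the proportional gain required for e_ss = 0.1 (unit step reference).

The loop is type 0, so e_ss(step) = 1/(1 + K_pos) with K_pos = K_p·P(0).
P(0) = 5.077. Require 1/(1 + K_p·5.077) = 0.1, so 1 + 5.077·K_p = 10.
K_p = (10 − 1)/5.077 = 1.77.

K_p = 1.77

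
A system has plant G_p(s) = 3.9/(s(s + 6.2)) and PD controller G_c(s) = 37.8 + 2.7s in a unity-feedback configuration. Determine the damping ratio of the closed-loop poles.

Forward path: (37.8 + 2.7s)·3.9/(s(s+6.2)). The closed-loop characteristic equation is s² + (6.2 + 3.9·2.7)s + 3.9·37.8 = 0.
That is s² + 16.73s + 147.4 = 0, so ω_n = 12.14 rad/s and ζ = 16.73/(2·12.14) = 0.689.

ζ = 0.689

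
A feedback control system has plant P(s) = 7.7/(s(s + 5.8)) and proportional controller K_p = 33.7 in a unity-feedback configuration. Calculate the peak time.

T_p = 0.198 s

From 1 + K_pP(s) = 0: s² + 5.8s + 259.5 = 0 ⇒ ω_n = 16.11, ζ = 0.18.
Damped frequency ω_d = ω_n√(1−ζ²) = 15.85 rad/s, so peak time T_p = π/ω_d = 0.198 s.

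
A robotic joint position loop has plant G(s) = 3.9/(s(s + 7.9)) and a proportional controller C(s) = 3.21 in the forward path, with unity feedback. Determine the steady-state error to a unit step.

The open loop C(s)G(s) has a pole at the origin (type 1), so the static position error constant is infinite and e_ss = 1/(1+∞) = 0.

0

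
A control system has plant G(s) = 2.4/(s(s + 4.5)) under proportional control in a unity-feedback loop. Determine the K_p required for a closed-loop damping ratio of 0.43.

Closed-loop characteristic equation: s² + 4.5s + K_p·2.4 = 0.
So ω_n = √(2.4K_p) and 2ζω_n = 4.5, giving ζ = 4.5/(2√(2.4K_p)).
Setting ζ = 0.43: √(2.4K_p) = 4.5/(2·0.43) = 5.233, so K_p = 27.38/2.4 = 11.4.

K_p = 11.4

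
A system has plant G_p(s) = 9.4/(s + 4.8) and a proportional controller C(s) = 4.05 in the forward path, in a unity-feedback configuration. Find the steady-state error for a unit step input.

0.112

The loop is type 0. Static position error constant K_pos = C(0)·G_p(0) = 4.05·1.958 = 7.931.
Steady-state error to a unit step: e_ss = 1/(1+K_pos) = 1/8.931 = 0.112.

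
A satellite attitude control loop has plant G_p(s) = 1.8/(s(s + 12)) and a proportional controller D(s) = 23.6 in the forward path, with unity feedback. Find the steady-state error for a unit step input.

The open loop D(s)G_p(s) has a pole at the origin (type 1), so the static position error constant is infinite and e_ss = 1/(1+∞) = 0.

0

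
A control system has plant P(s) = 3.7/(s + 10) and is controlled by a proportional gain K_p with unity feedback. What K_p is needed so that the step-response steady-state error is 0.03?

K_p = 87.4

Steady-state error for a unit step on this type-0 loop is 1/(1 + K_p·P(0)).
P(0) = 0.37. Require 1/(1 + K_p·0.37) = 0.03, so 1 + 0.37·K_p = 33.33.
K_p = (33.33 − 1)/0.37 = 87.4.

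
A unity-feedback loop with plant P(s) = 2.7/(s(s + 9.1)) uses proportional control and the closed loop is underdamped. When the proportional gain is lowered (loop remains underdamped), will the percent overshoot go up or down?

decrease

ζ = 9.1/(2√(2.7K_p)) rises as K_p falls; higher damping means less overshoot.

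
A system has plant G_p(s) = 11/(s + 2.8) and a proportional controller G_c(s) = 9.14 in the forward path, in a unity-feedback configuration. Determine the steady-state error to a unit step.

The loop is type 0. Static position error constant K_pos = G_c(0)·G_p(0) = 9.14·3.929 = 35.91.
Steady-state error to a unit step: e_ss = 1/(1+K_pos) = 1/36.91 = 0.0271.

0.0271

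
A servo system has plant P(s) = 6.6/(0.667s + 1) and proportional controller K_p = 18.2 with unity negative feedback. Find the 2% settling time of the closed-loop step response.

T_s ≈ 0.022 s

Closed loop: T(s) = K_p·P/(1+K_p·P) = 120.1/(0.667s + 1 + 120.1), with pole at s = −(1 + 120.1)/0.667 = −181.6.
τ = 1/181.6 = 0.005507 s, so 2% settling time ≈ 4τ = 0.022 s.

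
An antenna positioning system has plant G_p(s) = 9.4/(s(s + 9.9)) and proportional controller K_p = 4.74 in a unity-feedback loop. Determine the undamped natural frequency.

1 + K_p·G_p(s) = 0 gives s² + 9.9s + 44.56 = 0.
Matching s² + 2ζω_n s + ω_n²: ω_n = √44.56 = 6.675 rad/s and 2ζω_n = 9.9, so ζ = 9.9/(2·6.675) = 0.742.

ω_n = 6.68 rad/s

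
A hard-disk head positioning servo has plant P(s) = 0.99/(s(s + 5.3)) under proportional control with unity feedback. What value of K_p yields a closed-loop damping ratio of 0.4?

K_p = 44.3

Closed-loop characteristic equation: s² + 5.3s + K_p·0.99 = 0.
So ω_n = √(0.99K_p) and 2ζω_n = 5.3, giving ζ = 5.3/(2√(0.99K_p)).
Setting ζ = 0.4: √(0.99K_p) = 5.3/(2·0.4) = 6.625, so K_p = 43.89/0.99 = 44.3.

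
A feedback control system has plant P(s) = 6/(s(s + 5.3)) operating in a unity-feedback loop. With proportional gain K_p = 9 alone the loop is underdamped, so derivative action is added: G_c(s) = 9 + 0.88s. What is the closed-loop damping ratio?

Forward path: (9 + 0.88s)·6/(s(s+5.3)). The closed-loop characteristic equation is s² + (5.3 + 6·0.88)s + 6·9 = 0.
That is s² + 10.58s + 54 = 0, so ω_n = 7.348 rad/s and ζ = 10.58/(2·7.348) = 0.7199.

ζ = 0.72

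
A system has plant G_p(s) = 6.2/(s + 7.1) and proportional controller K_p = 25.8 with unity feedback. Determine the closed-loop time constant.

Closed-loop transfer function: T(s) = K_p·G_p(s)/(1 + K_p·G_p(s)) = 160/(s + 7.1 + 160) = 160/(s + 167.1).
Time constant τ = 1/167.1 = 0.00599 s.

τ = 0.00599 s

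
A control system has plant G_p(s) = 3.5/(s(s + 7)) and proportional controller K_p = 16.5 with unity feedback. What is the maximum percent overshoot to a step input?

The closed-loop denominator s² + 7s + 57.75 gives ω_n = √57.75 = 7.599 and ζ = 7/(2ω_n) = 0.4606.
%OS = 100·exp(−πζ/√(1−ζ²)) = 100·exp(−π·0.4606/√0.7879) = 19.6%.

19.6%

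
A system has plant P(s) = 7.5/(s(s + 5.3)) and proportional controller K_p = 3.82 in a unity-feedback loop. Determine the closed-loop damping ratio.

ζ = 0.495

With unity feedback the closed-loop characteristic equation is s² + 5.3s + 3.82·7.5 = s² + 5.3s + 28.65 = 0.
So ω_n² = 28.65 ⇒ ω_n = 5.353 rad/s, and ζ = 5.3/(2ω_n) = 0.495.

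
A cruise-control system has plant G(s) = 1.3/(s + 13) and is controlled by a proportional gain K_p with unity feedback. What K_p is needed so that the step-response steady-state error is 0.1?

K_p = 90

Steady-state error for a unit step on this type-0 loop is 1/(1 + K_p·G(0)).
G(0) = 0.1. Require 1/(1 + K_p·0.1) = 0.1, so 1 + 0.1·K_p = 10.
K_p = (10 − 1)/0.1 = 90.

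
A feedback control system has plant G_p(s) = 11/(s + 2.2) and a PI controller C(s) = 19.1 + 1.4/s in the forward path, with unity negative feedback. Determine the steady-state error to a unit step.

0

The open loop C(s)G_p(s) has a pole at the origin (type 1), so the static position error constant is infinite and e_ss = 1/(1+∞) = 0.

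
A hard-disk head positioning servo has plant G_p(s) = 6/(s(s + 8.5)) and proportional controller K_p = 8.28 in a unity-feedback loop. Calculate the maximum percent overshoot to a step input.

The closed-loop denominator s² + 8.5s + 49.68 gives ω_n = √49.68 = 7.048 and ζ = 8.5/(2ω_n) = 0.603.
%OS = 100·exp(−πζ/√(1−ζ²)) = 100·exp(−π·0.603/√0.6364) = 9.31%.

9.31%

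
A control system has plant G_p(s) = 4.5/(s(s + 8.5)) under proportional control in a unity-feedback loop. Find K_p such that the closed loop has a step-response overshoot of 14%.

K_p = 14.3

From %OS = 100·exp(−πζ/√(1−ζ²)) = 14%, ζ = −ln(0.14)/√(π²+ln²(0.14)) = 0.5305.
Characteristic equation s² + 8.5s + 4.5K_p = 0 gives ζ = 8.5/(2√(4.5K_p)).
Setting ζ = 0.5305: √(4.5K_p) = 8.5/(2·0.5305) = 8.011, so K_p = 64.18/4.5 = 14.3.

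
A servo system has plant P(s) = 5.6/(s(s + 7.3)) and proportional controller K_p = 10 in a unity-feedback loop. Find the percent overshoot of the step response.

17.3%

From 1 + K_pP(s) = 0: s² + 7.3s + 56 = 0 ⇒ ω_n = 7.483, ζ = 0.4878.
%OS = 100·exp(−πζ/√(1−ζ²)) = 100·exp(−π·0.4878/√0.7621) = 17.3%.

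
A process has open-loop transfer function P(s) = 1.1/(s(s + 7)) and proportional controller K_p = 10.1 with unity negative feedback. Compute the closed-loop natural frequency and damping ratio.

The closed-loop denominator is s(s+7) + 10.1·1.1 = s² + 7s + 11.11.
So ω_n² = 11.11 ⇒ ω_n = 3.333 rad/s, and ζ = 7/(2ω_n) = 1.05.

ω_n = 3.33 rad/s, ζ = 1.05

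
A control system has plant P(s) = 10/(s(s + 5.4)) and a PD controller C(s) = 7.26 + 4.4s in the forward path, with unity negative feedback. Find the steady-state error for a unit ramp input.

0.0744

The loop has one pole at the origin (type 1). Velocity error constant K_v = lim_{s→0} s·C(s)P(s) = 7.26·10/5.4 = 13.44.
Steady-state error to a unit ramp: e_ss = 1/K_v = 0.0744.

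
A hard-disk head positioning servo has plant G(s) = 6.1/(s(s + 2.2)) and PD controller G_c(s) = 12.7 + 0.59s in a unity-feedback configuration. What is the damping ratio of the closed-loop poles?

Forward path: (12.7 + 0.59s)·6.1/(s(s+2.2)). The closed-loop characteristic equation is s² + (2.2 + 6.1·0.59)s + 6.1·12.7 = 0.
That is s² + 5.799s + 77.47 = 0, so ω_n = 8.802 rad/s and ζ = 5.799/(2·8.802) = 0.3294.

ζ = 0.329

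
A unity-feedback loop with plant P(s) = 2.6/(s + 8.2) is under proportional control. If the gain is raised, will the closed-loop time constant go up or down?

Closed-loop pole is at s = −(8.2+K_p·2.6); larger K_p moves it further left, so τ = 1/(8.2+K_p·2.6) decreases.

decrease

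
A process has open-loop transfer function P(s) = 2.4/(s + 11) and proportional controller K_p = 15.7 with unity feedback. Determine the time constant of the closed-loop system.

Closed-loop transfer function: T(s) = K_p·P(s)/(1 + K_p·P(s)) = 37.68/(s + 11 + 37.68) = 37.68/(s + 48.68).
Time constant τ = 1/48.68 = 0.0205 s.

τ = 0.0205 s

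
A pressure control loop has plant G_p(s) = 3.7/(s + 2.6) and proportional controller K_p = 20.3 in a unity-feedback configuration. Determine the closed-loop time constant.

Closed-loop transfer function: T(s) = K_p·G_p(s)/(1 + K_p·G_p(s)) = 75.11/(s + 2.6 + 75.11) = 75.11/(s + 77.71).
Time constant τ = 1/77.71 = 0.0129 s.

τ = 0.0129 s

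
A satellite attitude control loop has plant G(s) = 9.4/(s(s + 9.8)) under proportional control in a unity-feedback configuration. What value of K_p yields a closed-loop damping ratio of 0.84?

Closed-loop characteristic equation: s² + 9.8s + K_p·9.4 = 0.
So ω_n = √(9.4K_p) and 2ζω_n = 9.8, giving ζ = 9.8/(2√(9.4K_p)).
Setting ζ = 0.84: √(9.4K_p) = 9.8/(2·0.84) = 5.833, so K_p = 34.03/9.4 = 3.62.

K_p = 3.62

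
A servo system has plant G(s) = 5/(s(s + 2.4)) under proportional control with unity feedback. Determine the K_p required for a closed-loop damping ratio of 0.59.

K_p = 0.827

Closed-loop characteristic equation: s² + 2.4s + K_p·5 = 0.
So ω_n = √(5K_p) and 2ζω_n = 2.4, giving ζ = 2.4/(2√(5K_p)).
Setting ζ = 0.59: √(5K_p) = 2.4/(2·0.59) = 2.034, so K_p = 4.137/5 = 0.827.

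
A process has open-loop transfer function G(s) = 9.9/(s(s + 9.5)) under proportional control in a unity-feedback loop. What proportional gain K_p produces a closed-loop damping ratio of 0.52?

K_p = 8.43

Closed-loop characteristic equation: s² + 9.5s + K_p·9.9 = 0.
So ω_n = √(9.9K_p) and 2ζω_n = 9.5, giving ζ = 9.5/(2√(9.9K_p)).
Setting ζ = 0.52: √(9.9K_p) = 9.5/(2·0.52) = 9.135, so K_p = 83.44/9.9 = 8.43.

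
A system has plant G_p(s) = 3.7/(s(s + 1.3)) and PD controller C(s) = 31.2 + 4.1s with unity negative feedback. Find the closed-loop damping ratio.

ζ = 0.766

Forward path: (31.2 + 4.1s)·3.7/(s(s+1.3)). The closed-loop characteristic equation is s² + (1.3 + 3.7·4.1)s + 3.7·31.2 = 0.
That is s² + 16.47s + 115.4 = 0, so ω_n = 10.74 rad/s and ζ = 16.47/(2·10.74) = 0.7665.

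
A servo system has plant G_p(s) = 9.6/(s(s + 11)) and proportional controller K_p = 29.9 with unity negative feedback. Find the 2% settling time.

T_s ≈ 0.727 s

Closed-loop characteristic equation: s² + 11s + 287 = 0, so ω_n = 16.94 rad/s and ζ = 11/(2·16.94) = 0.3246.
2% settling time T_s ≈ 4/(ζω_n) = 4/5.5 = 0.727 s.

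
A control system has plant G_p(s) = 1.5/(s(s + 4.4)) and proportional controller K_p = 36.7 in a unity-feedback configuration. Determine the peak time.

T_p = 0.443 s

The closed-loop denominator s² + 4.4s + 55.05 gives ω_n = √55.05 = 7.42 and ζ = 4.4/(2ω_n) = 0.2965.
Damped frequency ω_d = ω_n√(1−ζ²) = 7.086 rad/s, so peak time T_p = π/ω_d = 0.443 s.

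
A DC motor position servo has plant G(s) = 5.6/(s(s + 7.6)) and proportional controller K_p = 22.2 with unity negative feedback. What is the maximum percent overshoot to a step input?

The closed-loop denominator s² + 7.6s + 124.3 gives ω_n = √124.3 = 11.15 and ζ = 7.6/(2ω_n) = 0.3408.
%OS = 100·exp(−πζ/√(1−ζ²)) = 100·exp(−π·0.3408/√0.8838) = 32%.

32%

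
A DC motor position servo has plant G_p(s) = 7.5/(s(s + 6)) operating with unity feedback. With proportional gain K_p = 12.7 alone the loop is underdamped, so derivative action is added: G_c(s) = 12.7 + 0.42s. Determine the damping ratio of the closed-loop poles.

ζ = 0.469

Forward path: (12.7 + 0.42s)·7.5/(s(s+6)). The closed-loop characteristic equation is s² + (6 + 7.5·0.42)s + 7.5·12.7 = 0.
That is s² + 9.15s + 95.25 = 0, so ω_n = 9.76 rad/s and ζ = 9.15/(2·9.76) = 0.4688.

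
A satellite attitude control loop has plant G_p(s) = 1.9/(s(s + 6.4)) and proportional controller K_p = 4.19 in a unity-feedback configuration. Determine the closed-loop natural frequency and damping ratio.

ω_n = 2.82 rad/s, ζ = 1.13

With unity feedback the closed-loop characteristic equation is s² + 6.4s + 4.19·1.9 = s² + 6.4s + 7.961 = 0.
So ω_n² = 7.961 ⇒ ω_n = 2.822 rad/s, and ζ = 6.4/(2ω_n) = 1.13.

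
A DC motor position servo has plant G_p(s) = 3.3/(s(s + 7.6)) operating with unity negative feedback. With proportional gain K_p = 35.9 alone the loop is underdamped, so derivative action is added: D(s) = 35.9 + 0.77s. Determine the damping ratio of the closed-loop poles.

ζ = 0.466

Forward path: (35.9 + 0.77s)·3.3/(s(s+7.6)). The closed-loop characteristic equation is s² + (7.6 + 3.3·0.77)s + 3.3·35.9 = 0.
That is s² + 10.14s + 118.5 = 0, so ω_n = 10.88 rad/s and ζ = 10.14/(2·10.88) = 0.4659.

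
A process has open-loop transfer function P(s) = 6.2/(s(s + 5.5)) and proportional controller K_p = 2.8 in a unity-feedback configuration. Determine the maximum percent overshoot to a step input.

6.33%

From 1 + K_pP(s) = 0: s² + 5.5s + 17.36 = 0 ⇒ ω_n = 4.167, ζ = 0.66.
%OS = 100·exp(−πζ/√(1−ζ²)) = 100·exp(−π·0.66/√0.5644) = 6.33%.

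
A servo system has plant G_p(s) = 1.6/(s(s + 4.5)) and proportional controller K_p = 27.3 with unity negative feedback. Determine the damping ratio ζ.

ζ = 0.34

The closed-loop denominator is s(s+4.5) + 27.3·1.6 = s² + 4.5s + 43.68.
So ω_n² = 43.68 ⇒ ω_n = 6.609 rad/s, and ζ = 4.5/(2ω_n) = 0.34.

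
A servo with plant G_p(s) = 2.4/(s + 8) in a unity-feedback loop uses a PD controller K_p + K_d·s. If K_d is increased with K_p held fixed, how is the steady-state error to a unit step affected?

K_d affects only the transient (the s-coefficient); the DC loop gain, and hence e_ss, depends only on K_p.

unchanged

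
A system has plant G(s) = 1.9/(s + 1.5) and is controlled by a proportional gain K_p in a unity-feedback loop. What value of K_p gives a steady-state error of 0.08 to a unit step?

For a type-0 loop with proportional control, e_ss = 1/(1 + K_p·G(0)).
G(0) = 1.267. Require 1/(1 + K_p·1.267) = 0.08, so 1 + 1.267·K_p = 12.5.
K_p = (12.5 − 1)/1.267 = 9.08.

K_p = 9.08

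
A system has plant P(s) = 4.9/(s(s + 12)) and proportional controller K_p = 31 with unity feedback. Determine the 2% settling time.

T_s ≈ 0.667 s

From 1 + K_pP(s) = 0: s² + 12s + 151.9 = 0 ⇒ ω_n = 12.32, ζ = 0.4868.
2% settling time T_s ≈ 4/(ζω_n) = 4/6 = 0.667 s.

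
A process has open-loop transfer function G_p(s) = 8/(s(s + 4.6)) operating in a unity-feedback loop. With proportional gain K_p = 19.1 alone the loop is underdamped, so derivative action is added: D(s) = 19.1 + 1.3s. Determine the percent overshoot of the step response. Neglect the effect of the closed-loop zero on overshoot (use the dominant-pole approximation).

Forward path: (19.1 + 1.3s)·8/(s(s+4.6)). The closed-loop characteristic equation is s² + (4.6 + 8·1.3)s + 8·19.1 = 0.
That is s² + 15s + 152.8 = 0, so ω_n = 12.36 rad/s and ζ = 15/(2·12.36) = 0.6067.
%OS = 100·exp(−πζ/√(1−ζ²)) = 9.09%.

9.09%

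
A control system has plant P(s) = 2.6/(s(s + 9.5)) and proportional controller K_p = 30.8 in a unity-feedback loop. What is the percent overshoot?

Closed-loop characteristic equation: s² + 9.5s + 80.08 = 0, so ω_n = 8.949 rad/s and ζ = 9.5/(2·8.949) = 0.5308.
%OS = 100·exp(−πζ/√(1−ζ²)) = 100·exp(−π·0.5308/√0.7183) = 14%.

14%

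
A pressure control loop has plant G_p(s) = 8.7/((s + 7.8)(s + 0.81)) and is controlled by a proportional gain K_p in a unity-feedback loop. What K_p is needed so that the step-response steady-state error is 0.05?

K_p = 13.8

The loop is type 0, so e_ss(step) = 1/(1 + K_pos) with K_pos = K_p·G_p(0).
G_p(0) = 1.377. Require 1/(1 + K_p·1.377) = 0.05, so 1 + 1.377·K_p = 20.
K_p = (20 − 1)/1.377 = 13.8.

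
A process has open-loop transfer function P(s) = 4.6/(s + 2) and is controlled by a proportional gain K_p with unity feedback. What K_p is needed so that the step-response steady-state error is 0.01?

The loop is type 0, so e_ss(step) = 1/(1 + K_pos) with K_pos = K_p·P(0).
P(0) = 2.3. Require 1/(1 + K_p·2.3) = 0.01, so 1 + 2.3·K_p = 100.
K_p = (100 − 1)/2.3 = 43.

K_p = 43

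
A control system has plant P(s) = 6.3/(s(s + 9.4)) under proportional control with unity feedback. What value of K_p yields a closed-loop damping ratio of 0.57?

K_p = 10.8

Closed-loop characteristic equation: s² + 9.4s + K_p·6.3 = 0.
So ω_n = √(6.3K_p) and 2ζω_n = 9.4, giving ζ = 9.4/(2√(6.3K_p)).
Setting ζ = 0.57: √(6.3K_p) = 9.4/(2·0.57) = 8.246, so K_p = 67.99/6.3 = 10.8.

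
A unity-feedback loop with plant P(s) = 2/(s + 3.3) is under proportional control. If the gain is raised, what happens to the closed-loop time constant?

Closed-loop pole is at s = −(3.3+K_p·2); larger K_p moves it further left, so τ = 1/(3.3+K_p·2) decreases.

decrease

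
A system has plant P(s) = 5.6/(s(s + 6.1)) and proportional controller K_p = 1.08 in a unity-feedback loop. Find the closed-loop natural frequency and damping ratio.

ω_n = 2.46 rad/s, ζ = 1.24

With unity feedback the closed-loop characteristic equation is s² + 6.1s + 1.08·5.6 = s² + 6.1s + 6.048 = 0.
Matching s² + 2ζω_n s + ω_n²: ω_n = √6.048 = 2.459 rad/s and 2ζω_n = 6.1, so ζ = 6.1/(2·2.459) = 1.24.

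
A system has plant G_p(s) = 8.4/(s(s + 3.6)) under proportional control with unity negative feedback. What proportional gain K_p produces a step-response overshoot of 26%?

K_p = 2.48

From %OS = 100·exp(−πζ/√(1−ζ²)) = 26%, ζ = −ln(0.26)/√(π²+ln²(0.26)) = 0.3941.
Characteristic equation s² + 3.6s + 8.4K_p = 0 gives ζ = 3.6/(2√(8.4K_p)).
Setting ζ = 0.3941: √(8.4K_p) = 3.6/(2·0.3941) = 4.568, so K_p = 20.86/8.4 = 2.48.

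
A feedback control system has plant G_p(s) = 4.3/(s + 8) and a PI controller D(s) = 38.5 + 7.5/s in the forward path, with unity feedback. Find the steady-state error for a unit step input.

0

The open loop D(s)G_p(s) has a pole at the origin (type 1), so the static position error constant is infinite and e_ss = 1/(1+∞) = 0.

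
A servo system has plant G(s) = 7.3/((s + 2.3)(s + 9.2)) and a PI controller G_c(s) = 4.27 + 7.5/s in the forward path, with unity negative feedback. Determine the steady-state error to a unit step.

The open loop G_c(s)G(s) has a pole at the origin (type 1), so the static position error constant is infinite and e_ss = 1/(1+∞) = 0.

0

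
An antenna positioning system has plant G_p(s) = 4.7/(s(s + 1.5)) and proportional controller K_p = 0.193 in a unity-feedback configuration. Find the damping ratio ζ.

1 + K_p·G_p(s) = 0 gives s² + 1.5s + 0.9071 = 0.
Matching s² + 2ζω_n s + ω_n²: ω_n = √0.9071 = 0.9524 rad/s and 2ζω_n = 1.5, so ζ = 1.5/(2·0.9524) = 0.787.

ζ = 0.787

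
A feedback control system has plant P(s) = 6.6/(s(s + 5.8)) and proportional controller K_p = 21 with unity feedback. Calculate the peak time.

Closed-loop characteristic equation: s² + 5.8s + 138.6 = 0, so ω_n = 11.77 rad/s and ζ = 5.8/(2·11.77) = 0.2463.
Damped frequency ω_d = ω_n√(1−ζ²) = 11.41 rad/s, so peak time T_p = π/ω_d = 0.275 s.

T_p = 0.275 s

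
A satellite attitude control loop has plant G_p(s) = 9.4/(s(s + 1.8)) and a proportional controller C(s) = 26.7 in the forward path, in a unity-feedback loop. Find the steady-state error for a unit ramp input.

0.00717

The loop has one pole at the origin (type 1). Velocity error constant K_v = lim_{s→0} s·C(s)G_p(s) = 26.7·9.4/1.8 = 139.4.
Steady-state error to a unit ramp: e_ss = 1/K_v = 0.00717.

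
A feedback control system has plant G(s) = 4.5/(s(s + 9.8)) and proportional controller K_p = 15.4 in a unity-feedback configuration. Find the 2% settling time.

From 1 + K_pG(s) = 0: s² + 9.8s + 69.3 = 0 ⇒ ω_n = 8.325, ζ = 0.5886.
2% settling time T_s ≈ 4/(ζω_n) = 4/4.9 = 0.816 s.

T_s ≈ 0.816 s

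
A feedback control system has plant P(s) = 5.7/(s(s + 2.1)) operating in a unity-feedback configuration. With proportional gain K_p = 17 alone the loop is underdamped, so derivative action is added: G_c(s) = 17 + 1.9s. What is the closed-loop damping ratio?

Forward path: (17 + 1.9s)·5.7/(s(s+2.1)). The closed-loop characteristic equation is s² + (2.1 + 5.7·1.9)s + 5.7·17 = 0.
That is s² + 12.93s + 96.9 = 0, so ω_n = 9.844 rad/s and ζ = 12.93/(2·9.844) = 0.6568.

ζ = 0.657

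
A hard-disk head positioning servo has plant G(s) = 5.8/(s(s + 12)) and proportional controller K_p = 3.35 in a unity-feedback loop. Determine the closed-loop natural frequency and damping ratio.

1 + K_p·G(s) = 0 gives s² + 12s + 19.43 = 0.
So ω_n² = 19.43 ⇒ ω_n = 4.408 rad/s, and ζ = 12/(2ω_n) = 1.36.

ω_n = 4.41 rad/s, ζ = 1.36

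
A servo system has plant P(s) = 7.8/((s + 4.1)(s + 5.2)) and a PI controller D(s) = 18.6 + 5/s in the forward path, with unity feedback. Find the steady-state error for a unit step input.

The open loop D(s)P(s) has a pole at the origin (type 1), so the static position error constant is infinite and e_ss = 1/(1+∞) = 0.

0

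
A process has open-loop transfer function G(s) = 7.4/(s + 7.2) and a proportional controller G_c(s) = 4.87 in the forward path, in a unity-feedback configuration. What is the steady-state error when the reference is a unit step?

The loop is type 0. Static position error constant K_pos = G_c(0)·G(0) = 4.87·1.028 = 5.005.
Steady-state error to a unit step: e_ss = 1/(1+K_pos) = 1/6.005 = 0.167.

0.167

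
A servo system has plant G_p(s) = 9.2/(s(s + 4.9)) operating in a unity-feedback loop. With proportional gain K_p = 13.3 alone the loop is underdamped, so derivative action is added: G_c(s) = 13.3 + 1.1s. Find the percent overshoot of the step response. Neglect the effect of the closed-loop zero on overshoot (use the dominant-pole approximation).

5.47%

Forward path: (13.3 + 1.1s)·9.2/(s(s+4.9)). The closed-loop characteristic equation is s² + (4.9 + 9.2·1.1)s + 9.2·13.3 = 0.
That is s² + 15.02s + 122.4 = 0, so ω_n = 11.06 rad/s and ζ = 15.02/(2·11.06) = 0.6789.
%OS = 100·exp(−πζ/√(1−ζ²)) = 5.47%.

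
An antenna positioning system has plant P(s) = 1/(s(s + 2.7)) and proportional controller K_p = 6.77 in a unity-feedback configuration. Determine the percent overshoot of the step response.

From 1 + K_pP(s) = 0: s² + 2.7s + 6.77 = 0 ⇒ ω_n = 2.602, ζ = 0.5188.
%OS = 100·exp(−πζ/√(1−ζ²)) = 100·exp(−π·0.5188/√0.7308) = 14.9%.

14.9%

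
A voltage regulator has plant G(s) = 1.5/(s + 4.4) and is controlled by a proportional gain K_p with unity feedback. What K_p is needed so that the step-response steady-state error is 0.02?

For a type-0 loop with proportional control, e_ss = 1/(1 + K_p·G(0)).
G(0) = 0.3409. Require 1/(1 + K_p·0.3409) = 0.02, so 1 + 0.3409·K_p = 50.
K_p = (50 − 1)/0.3409 = 144.

K_p = 144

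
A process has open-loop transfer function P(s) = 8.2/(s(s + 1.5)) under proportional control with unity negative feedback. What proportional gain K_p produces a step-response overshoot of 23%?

K_p = 0.382

From %OS = 100·exp(−πζ/√(1−ζ²)) = 23%, ζ = −ln(0.23)/√(π²+ln²(0.23)) = 0.4237.
Characteristic equation s² + 1.5s + 8.2K_p = 0 gives ζ = 1.5/(2√(8.2K_p)).
Setting ζ = 0.4237: √(8.2K_p) = 1.5/(2·0.4237) = 1.77, so K_p = 3.133/8.2 = 0.382.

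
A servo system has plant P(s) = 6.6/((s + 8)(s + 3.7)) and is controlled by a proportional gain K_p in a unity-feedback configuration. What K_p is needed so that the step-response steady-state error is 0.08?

K_p = 51.6

The loop is type 0, so e_ss(step) = 1/(1 + K_pos) with K_pos = K_p·P(0).
P(0) = 0.223. Require 1/(1 + K_p·0.223) = 0.08, so 1 + 0.223·K_p = 12.5.
K_p = (12.5 − 1)/0.223 = 51.6.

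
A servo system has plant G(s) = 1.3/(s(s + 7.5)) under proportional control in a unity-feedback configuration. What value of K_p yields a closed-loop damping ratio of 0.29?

Closed-loop characteristic equation: s² + 7.5s + K_p·1.3 = 0.
So ω_n = √(1.3K_p) and 2ζω_n = 7.5, giving ζ = 7.5/(2√(1.3K_p)).
Setting ζ = 0.29: √(1.3K_p) = 7.5/(2·0.29) = 12.93, so K_p = 167.2/1.3 = 129.

K_p = 129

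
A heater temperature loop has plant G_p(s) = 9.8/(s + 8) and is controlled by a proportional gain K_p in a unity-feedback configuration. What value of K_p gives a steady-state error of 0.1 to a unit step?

For a type-0 loop with proportional control, e_ss = 1/(1 + K_p·G_p(0)).
G_p(0) = 1.225. Require 1/(1 + K_p·1.225) = 0.1, so 1 + 1.225·K_p = 10.
K_p = (10 − 1)/1.225 = 7.35.

K_p = 7.35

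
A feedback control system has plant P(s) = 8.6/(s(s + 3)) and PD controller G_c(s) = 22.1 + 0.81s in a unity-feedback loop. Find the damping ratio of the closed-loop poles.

ζ = 0.361

Forward path: (22.1 + 0.81s)·8.6/(s(s+3)). The closed-loop characteristic equation is s² + (3 + 8.6·0.81)s + 8.6·22.1 = 0.
That is s² + 9.966s + 190.1 = 0, so ω_n = 13.79 rad/s and ζ = 9.966/(2·13.79) = 0.3614.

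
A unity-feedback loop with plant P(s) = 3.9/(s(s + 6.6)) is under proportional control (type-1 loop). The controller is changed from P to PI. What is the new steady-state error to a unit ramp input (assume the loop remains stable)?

The integrator raises the loop to type 2, so K_v → ∞ and e_ss to a ramp is zero.

0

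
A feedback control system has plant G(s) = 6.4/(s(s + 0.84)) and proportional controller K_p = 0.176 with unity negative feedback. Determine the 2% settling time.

The closed-loop denominator s² + 0.84s + 1.126 gives ω_n = √1.126 = 1.061 and ζ = 0.84/(2ω_n) = 0.3957.
2% settling time T_s ≈ 4/(ζω_n) = 4/0.42 = 9.52 s.

T_s ≈ 9.52 s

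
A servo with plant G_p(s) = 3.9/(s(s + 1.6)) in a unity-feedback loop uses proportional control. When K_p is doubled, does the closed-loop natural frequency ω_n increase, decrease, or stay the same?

ω_n = √(3.9·K_p), which grows with K_p.

increase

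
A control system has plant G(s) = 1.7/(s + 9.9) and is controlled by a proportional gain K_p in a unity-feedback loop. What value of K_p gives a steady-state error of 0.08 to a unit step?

K_p = 67

Steady-state error for a unit step on this type-0 loop is 1/(1 + K_p·G(0)).
G(0) = 0.1717. Require 1/(1 + K_p·0.1717) = 0.08, so 1 + 0.1717·K_p = 12.5.
K_p = (12.5 − 1)/0.1717 = 67.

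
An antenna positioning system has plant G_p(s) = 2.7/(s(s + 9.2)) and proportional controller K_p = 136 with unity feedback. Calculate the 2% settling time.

From 1 + K_pG_p(s) = 0: s² + 9.2s + 367.2 = 0 ⇒ ω_n = 19.16, ζ = 0.2401.
2% settling time T_s ≈ 4/(ζω_n) = 4/4.6 = 0.87 s.

T_s ≈ 0.87 s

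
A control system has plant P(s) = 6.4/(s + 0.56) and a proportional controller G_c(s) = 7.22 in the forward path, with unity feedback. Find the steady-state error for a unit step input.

The loop is type 0. Static position error constant K_pos = G_c(0)·P(0) = 7.22·11.43 = 82.51.
Steady-state error to a unit step: e_ss = 1/(1+K_pos) = 1/83.51 = 0.012.

0.012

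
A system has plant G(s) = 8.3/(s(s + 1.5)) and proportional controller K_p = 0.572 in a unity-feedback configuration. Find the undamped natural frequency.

With unity feedback the closed-loop characteristic equation is s² + 1.5s + 0.572·8.3 = s² + 1.5s + 4.748 = 0.
Matching s² + 2ζω_n s + ω_n²: ω_n = √4.748 = 2.179 rad/s and 2ζω_n = 1.5, so ζ = 1.5/(2·2.179) = 0.344.

ω_n = 2.18 rad/s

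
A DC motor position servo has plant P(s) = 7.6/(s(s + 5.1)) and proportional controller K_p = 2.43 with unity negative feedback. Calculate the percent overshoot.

9.87%

The closed-loop denominator s² + 5.1s + 18.47 gives ω_n = √18.47 = 4.297 and ζ = 5.1/(2ω_n) = 0.5934.
%OS = 100·exp(−πζ/√(1−ζ²)) = 100·exp(−π·0.5934/√0.6479) = 9.87%.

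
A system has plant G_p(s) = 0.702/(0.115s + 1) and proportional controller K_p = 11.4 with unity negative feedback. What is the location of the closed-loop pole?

Closed loop: T(s) = K_p·G_p/(1+K_p·G_p) = 8.003/(0.115s + 1 + 8.003), with pole at s = −(1 + 8.003)/0.115 = −78.29.

s = -78.29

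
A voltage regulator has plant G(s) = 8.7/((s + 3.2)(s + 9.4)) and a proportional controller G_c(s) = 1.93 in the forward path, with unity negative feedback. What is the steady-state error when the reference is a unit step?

The loop is type 0. Static position error constant K_pos = G_c(0)·G(0) = 1.93·0.2892 = 0.5582.
Steady-state error to a unit step: e_ss = 1/(1+K_pos) = 1/1.558 = 0.642.

0.642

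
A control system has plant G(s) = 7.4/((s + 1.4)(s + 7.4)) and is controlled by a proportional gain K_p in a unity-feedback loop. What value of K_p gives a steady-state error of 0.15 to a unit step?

K_p = 7.93

For a type-0 loop with proportional control, e_ss = 1/(1 + K_p·G(0)).
G(0) = 0.7143. Require 1/(1 + K_p·0.7143) = 0.15, so 1 + 0.7143·K_p = 6.667.
K_p = (6.667 − 1)/0.7143 = 7.93.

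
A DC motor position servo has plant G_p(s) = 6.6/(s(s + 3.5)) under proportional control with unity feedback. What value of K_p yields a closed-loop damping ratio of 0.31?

Closed-loop characteristic equation: s² + 3.5s + K_p·6.6 = 0.
So ω_n = √(6.6K_p) and 2ζω_n = 3.5, giving ζ = 3.5/(2√(6.6K_p)).
Setting ζ = 0.31: √(6.6K_p) = 3.5/(2·0.31) = 5.645, so K_p = 31.87/6.6 = 4.83.

K_p = 4.83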